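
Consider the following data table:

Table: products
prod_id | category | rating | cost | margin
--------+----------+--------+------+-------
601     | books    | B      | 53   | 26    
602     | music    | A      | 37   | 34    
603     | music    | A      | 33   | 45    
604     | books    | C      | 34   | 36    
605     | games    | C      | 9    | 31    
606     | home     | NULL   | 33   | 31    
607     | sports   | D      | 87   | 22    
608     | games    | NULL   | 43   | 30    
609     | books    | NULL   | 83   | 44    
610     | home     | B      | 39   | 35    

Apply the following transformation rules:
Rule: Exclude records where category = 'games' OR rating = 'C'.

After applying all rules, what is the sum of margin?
237

Step 1: Find records where category = 'games' OR rating = 'C'
Step 2: 3 records match, summing to 97
Step 3: Original sum: 334
Step 4: Remaining sum = 334 - 97 = 237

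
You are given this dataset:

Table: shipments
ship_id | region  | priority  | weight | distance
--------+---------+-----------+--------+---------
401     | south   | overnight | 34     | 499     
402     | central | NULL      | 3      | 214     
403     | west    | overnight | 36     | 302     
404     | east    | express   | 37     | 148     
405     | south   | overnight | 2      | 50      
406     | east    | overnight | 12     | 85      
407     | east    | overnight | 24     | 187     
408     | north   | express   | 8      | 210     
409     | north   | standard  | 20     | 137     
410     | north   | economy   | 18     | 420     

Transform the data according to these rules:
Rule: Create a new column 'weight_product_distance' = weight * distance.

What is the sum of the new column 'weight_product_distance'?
51544

Step 1: For each record, compute weight * distance
Example calculations:
  34 * 499 = 16966
  3 * 214 = 642
  36 * 302 = 10872
  ...
Step 2: Sum all derived values
Step 3: Total = 51544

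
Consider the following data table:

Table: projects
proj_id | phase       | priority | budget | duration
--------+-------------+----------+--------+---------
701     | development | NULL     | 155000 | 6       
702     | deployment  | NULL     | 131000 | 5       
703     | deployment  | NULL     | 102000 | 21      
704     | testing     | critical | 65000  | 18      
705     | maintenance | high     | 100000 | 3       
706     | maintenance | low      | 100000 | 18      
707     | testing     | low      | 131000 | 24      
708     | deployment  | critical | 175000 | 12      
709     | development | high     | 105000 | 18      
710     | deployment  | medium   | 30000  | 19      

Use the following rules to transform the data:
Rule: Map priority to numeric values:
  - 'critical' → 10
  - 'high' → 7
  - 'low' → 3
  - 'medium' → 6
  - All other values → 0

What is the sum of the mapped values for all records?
46

Step 1: Apply mapping to each record
Step 2: Count by status:
  'critical': 2 records × 10 = 20
  'high': 2 records × 7 = 14
  'low': 2 records × 3 = 6
  'medium': 1 records × 6 = 6
Step 3: Sum all mapped values = 46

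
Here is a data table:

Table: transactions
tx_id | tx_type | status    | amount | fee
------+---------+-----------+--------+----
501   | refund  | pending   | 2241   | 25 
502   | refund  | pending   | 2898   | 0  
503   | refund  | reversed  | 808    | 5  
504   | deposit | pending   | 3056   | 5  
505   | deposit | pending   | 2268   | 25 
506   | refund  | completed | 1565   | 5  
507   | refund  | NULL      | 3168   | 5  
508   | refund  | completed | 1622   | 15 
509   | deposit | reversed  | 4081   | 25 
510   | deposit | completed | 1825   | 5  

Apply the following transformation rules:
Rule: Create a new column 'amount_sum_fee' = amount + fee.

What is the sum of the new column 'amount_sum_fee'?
23647

Step 1: For each record, compute amount + fee
Example calculations:
  2241 + 25 = 2266
  2898 + 0 = 2898
  808 + 5 = 813
  ...
Step 2: Sum all derived values
Step 3: Total = 23647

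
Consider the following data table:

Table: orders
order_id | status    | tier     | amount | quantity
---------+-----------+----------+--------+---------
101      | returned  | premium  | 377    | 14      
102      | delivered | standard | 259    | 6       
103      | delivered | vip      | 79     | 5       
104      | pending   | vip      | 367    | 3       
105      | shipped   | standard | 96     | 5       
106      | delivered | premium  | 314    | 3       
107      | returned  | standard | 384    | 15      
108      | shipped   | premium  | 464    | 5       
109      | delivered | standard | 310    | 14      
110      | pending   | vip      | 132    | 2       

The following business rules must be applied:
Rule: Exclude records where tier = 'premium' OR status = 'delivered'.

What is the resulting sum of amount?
979

Step 1: Find records where tier = 'premium' OR status = 'delivered'
Step 2: 6 records match, summing to 1803
Step 3: Original sum: 2782
Step 4: Remaining sum = 2782 - 1803 = 979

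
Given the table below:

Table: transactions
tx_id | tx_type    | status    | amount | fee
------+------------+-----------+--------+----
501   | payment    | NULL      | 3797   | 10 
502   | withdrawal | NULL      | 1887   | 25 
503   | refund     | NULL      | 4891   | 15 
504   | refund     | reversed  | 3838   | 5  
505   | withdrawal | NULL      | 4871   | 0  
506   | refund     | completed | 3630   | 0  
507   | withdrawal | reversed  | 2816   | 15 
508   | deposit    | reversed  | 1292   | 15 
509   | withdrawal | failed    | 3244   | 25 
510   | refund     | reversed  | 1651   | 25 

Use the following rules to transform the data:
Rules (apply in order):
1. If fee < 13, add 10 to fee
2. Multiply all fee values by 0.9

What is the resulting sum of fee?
157.5

Step 1: Apply Rule 1 - Add 10 to records with fee < 13
  - 4 records affected: 15 + (4 × 10) = 55
  - Unaffected records: 120
  - Sum after Rule 1: 175
Step 2: Apply Rule 2 - Multiply all by 0.9
  - 175 × 0.9 = 157.5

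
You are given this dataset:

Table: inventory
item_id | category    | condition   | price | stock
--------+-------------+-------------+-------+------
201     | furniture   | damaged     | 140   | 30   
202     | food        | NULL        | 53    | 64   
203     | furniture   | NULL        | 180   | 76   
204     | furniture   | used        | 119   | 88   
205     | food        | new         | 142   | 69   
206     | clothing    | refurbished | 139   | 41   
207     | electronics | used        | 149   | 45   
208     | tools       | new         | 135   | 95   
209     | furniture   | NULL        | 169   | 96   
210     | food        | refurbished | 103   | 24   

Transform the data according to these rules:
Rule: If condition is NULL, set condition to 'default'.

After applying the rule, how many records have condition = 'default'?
3

Step 1: Count records where condition IS NULL
Step 2: Found 3 records with NULL condition
Step 3: These records will have condition set to 'default'
Step 4: Records already having condition = 'default': 0
Step 5: Answer: 3 + 0 = 3 records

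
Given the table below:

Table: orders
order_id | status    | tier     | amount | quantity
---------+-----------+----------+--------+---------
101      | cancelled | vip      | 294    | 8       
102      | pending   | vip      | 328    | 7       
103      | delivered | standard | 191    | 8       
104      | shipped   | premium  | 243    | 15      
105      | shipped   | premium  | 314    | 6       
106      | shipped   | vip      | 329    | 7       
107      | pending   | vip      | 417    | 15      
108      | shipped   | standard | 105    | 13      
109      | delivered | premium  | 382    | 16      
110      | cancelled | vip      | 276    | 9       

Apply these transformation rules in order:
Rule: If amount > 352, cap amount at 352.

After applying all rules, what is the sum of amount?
2784

Step 1: 2 records have amount > 352
Step 2: These records originally summed to 799
Step 3: After capping: 2 × 352 = 704
Step 4: Unaffected records sum: 2080
Step 5: Final sum = 704 + 2080 = 2784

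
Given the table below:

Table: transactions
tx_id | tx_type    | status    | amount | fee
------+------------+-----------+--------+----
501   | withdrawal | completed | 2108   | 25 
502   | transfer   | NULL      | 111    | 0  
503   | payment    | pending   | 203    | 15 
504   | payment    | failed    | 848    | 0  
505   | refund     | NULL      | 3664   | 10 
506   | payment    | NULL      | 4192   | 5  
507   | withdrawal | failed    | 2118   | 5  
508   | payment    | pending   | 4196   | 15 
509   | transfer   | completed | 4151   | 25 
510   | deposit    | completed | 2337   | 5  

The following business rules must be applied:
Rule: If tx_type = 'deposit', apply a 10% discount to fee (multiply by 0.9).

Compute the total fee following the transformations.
104.5

Step 1: Records with tx_type = 'deposit' have total fee = 5
Step 2: Apply multiplier: 5 × 0.9 = 4.5
Step 3: Other records total: 100
Step 4: Final sum = 4.5 + 100 = 104.5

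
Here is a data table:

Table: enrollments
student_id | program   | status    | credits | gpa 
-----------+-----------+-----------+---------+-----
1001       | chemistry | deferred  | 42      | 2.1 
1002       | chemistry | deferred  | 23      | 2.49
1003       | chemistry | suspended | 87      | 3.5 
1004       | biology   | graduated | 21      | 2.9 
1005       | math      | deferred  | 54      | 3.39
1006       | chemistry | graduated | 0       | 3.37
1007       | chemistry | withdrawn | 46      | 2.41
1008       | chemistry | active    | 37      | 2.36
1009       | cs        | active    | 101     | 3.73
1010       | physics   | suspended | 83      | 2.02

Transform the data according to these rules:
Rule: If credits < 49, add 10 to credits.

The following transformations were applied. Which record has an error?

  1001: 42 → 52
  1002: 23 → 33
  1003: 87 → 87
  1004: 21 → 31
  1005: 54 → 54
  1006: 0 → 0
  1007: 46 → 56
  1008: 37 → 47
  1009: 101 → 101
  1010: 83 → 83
Record 1006 has an error. The correct transformed value should be 10, not 0.

Step 1: Check each record against the rule
Step 2: Record 1006 has credits = 0
Step 3: Since 0 < 49, the bonus should have been applied
Step 4: Correct value = 10, but claimed value = 0
Conclusion: Record 1006 has the error.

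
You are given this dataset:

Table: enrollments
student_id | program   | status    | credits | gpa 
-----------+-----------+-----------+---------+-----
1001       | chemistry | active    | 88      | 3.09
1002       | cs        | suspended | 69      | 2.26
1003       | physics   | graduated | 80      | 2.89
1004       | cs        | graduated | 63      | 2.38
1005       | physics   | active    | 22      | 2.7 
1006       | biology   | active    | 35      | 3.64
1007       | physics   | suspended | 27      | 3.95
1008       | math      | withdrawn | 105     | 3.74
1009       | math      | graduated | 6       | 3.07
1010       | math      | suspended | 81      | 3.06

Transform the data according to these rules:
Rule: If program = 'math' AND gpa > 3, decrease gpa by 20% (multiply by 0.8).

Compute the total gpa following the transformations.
28.81

Step 1: Find records where program = 'math' AND gpa > 3
Step 2: 3 records match, summing to 9.87
Step 3: After multiplier: 9.87 × 0.8 = 7.9
Step 4: Unaffected records sum: 20.91
Step 5: Final sum = 7.9 + 20.91 = 28.81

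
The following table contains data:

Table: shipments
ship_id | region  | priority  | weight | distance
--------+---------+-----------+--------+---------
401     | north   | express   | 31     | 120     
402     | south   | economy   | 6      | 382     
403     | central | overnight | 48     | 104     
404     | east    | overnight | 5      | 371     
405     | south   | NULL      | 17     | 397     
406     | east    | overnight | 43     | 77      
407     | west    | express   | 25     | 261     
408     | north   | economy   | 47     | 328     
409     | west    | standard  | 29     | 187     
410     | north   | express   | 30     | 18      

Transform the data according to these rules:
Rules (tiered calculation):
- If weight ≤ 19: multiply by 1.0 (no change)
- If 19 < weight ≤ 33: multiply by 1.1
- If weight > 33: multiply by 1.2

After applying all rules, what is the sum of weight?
320.1

Step 1: Tier 1 (weight ≤ 19): 3 records, sum = 28 × 1.0 = 28.0
Step 2: Tier 2 (19 < weight ≤ 33): 4 records, sum = 115 × 1.1 = 126.5
Step 3: Tier 3 (weight > 33): 3 records, sum = 138 × 1.2 = 165.6
Step 4: Final sum = 28.0 + 126.5 + 165.6 = 320.1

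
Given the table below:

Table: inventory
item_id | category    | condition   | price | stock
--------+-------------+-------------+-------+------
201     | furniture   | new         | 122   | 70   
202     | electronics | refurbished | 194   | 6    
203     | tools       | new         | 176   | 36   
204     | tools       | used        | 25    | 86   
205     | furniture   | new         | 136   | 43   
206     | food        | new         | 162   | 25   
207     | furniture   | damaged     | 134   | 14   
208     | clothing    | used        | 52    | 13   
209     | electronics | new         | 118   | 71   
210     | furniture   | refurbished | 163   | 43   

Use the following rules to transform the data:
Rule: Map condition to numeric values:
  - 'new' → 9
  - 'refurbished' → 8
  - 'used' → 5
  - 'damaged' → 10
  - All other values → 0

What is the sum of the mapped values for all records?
81

Step 1: Apply mapping to each record
Step 2: Count by status:
  'new': 5 records × 9 = 45
  'refurbished': 2 records × 8 = 16
  'used': 2 records × 5 = 10
  'damaged': 1 records × 10 = 10
Step 3: Sum all mapped values = 81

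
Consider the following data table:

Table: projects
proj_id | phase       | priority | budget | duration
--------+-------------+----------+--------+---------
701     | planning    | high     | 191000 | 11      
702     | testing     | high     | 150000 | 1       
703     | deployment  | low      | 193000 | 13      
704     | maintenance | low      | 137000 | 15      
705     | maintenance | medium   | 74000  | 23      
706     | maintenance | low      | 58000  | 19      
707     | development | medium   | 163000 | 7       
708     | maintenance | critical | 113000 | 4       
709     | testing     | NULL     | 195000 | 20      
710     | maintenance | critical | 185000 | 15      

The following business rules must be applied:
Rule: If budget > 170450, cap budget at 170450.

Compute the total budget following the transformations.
1376800

Step 1: 4 records have budget > 170450
Step 2: These records originally summed to 764000
Step 3: After capping: 4 × 170450 = 681800
Step 4: Unaffected records sum: 695000
Step 5: Final sum = 681800 + 695000 = 1376800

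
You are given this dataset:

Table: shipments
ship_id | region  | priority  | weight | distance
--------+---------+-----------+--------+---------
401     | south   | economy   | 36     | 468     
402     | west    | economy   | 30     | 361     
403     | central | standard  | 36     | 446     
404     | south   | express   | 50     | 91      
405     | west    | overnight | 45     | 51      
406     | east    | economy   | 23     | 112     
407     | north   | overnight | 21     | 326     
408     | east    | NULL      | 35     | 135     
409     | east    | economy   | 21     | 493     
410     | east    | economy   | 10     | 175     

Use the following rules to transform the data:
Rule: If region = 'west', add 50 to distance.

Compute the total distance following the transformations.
2758

Step 1: Count records where region = 'west': 2
Step 2: Total bonus added: 2 × 50 = 100
Step 3: Original sum of distance: 2658
Step 4: Final sum = 2658 + 100 = 2758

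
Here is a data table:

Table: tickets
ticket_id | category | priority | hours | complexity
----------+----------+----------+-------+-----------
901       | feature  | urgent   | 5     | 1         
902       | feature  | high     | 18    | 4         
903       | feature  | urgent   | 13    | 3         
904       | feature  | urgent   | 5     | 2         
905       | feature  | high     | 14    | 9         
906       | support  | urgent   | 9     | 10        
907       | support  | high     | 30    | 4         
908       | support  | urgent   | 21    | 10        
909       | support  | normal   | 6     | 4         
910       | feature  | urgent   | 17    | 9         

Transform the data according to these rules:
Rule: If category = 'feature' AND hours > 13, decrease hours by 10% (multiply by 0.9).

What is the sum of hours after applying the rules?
133.1

Step 1: Find records where category = 'feature' AND hours > 13
Step 2: 3 records match, summing to 49
Step 3: After multiplier: 49 × 0.9 = 44.1
Step 4: Unaffected records sum: 89
Step 5: Final sum = 44.1 + 89 = 133.1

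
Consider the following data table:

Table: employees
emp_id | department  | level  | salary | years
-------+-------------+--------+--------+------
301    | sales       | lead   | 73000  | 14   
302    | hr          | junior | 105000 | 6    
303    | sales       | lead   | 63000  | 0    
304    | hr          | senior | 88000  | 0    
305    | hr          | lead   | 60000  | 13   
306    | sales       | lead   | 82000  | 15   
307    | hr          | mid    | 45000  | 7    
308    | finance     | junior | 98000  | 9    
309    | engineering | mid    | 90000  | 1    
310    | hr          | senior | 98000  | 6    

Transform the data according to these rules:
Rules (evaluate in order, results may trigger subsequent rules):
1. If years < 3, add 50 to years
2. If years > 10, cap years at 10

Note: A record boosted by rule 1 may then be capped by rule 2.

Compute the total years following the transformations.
88

Step 1: Apply rule 1 to records with years < 3
  - 3 records get bonus of 50
  - Of these, 3 records then exceed 10 and get capped
Step 2: Apply rule 2 to records with years > 10
  - 3 records (original) are capped
Step 3: Calculate final sum = 88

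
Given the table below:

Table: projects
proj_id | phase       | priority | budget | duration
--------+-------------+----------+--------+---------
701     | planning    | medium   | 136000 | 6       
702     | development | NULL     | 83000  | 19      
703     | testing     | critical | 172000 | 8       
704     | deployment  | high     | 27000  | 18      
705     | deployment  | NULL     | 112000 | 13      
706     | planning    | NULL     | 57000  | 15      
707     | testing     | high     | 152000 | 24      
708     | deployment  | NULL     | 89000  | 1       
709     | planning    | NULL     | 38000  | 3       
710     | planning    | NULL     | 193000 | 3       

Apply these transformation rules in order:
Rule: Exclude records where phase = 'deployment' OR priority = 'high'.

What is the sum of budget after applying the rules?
679000

Step 1: Find records where phase = 'deployment' OR priority = 'high'
Step 2: 4 records match, summing to 380000
Step 3: Original sum: 1059000
Step 4: Remaining sum = 1059000 - 380000 = 679000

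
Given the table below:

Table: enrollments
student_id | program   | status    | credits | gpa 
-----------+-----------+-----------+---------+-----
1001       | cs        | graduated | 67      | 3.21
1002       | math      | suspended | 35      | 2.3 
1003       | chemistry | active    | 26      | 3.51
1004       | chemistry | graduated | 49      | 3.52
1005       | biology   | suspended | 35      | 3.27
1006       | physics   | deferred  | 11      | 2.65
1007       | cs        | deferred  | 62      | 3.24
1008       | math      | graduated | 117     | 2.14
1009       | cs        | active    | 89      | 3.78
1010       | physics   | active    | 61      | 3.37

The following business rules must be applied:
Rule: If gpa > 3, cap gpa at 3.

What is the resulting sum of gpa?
28.09

Step 1: 7 records have gpa > 3
Step 2: These records originally summed to 23.9
Step 3: After capping: 7 × 3 = 21
Step 4: Unaffected records sum: 7.09
Step 5: Final sum = 21 + 7.09 = 28.09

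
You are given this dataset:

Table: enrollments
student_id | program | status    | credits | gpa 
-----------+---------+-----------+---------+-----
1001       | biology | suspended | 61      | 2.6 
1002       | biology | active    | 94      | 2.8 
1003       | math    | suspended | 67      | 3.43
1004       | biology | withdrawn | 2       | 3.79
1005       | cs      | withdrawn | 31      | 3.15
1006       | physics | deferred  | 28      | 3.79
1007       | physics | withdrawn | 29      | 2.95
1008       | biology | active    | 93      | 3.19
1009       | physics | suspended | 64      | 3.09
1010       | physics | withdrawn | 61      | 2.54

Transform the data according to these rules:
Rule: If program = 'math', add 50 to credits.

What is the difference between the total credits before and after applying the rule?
50

Step 1: Original sum of credits = 530
Step 2: 1 records have program = 'math'
Step 3: Each affected record changes by 50
Step 4: Total change = 1 × 50 = 50
Step 5: New sum = 530 + 50 = 580
Step 6: Difference = |580 - 530| = 50
        (Sum increased by 50)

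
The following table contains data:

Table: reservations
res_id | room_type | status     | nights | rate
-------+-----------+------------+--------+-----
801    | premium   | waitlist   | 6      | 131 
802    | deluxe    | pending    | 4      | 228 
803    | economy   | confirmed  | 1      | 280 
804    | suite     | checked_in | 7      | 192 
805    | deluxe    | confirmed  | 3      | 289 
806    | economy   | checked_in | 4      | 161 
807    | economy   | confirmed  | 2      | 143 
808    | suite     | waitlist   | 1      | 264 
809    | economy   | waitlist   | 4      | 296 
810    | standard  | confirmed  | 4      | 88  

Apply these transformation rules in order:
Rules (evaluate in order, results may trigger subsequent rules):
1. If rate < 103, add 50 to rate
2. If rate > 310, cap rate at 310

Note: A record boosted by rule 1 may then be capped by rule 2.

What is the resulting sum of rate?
2122

Step 1: Apply rule 1 to records with rate < 103
  - 1 records get bonus of 50
  - Of these, 0 records then exceed 310 and get capped
Step 2: Apply rule 2 to records with rate > 310
  - 0 records (original) are capped
Step 3: Calculate final sum = 2122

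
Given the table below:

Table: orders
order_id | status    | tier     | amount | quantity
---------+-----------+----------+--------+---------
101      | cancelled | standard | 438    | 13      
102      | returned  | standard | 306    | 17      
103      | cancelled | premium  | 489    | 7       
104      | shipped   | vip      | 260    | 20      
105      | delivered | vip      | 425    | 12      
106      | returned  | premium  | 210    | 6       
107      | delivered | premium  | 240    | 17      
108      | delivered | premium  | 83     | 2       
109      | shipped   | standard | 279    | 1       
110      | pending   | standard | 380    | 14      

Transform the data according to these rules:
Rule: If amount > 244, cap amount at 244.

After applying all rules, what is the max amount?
244

Step 1: Original maximum amount = 489
Step 2: Apply cap at 244
Step 3: 7 records had amount > 244 and were capped
Step 4: Maximum after transformation = 244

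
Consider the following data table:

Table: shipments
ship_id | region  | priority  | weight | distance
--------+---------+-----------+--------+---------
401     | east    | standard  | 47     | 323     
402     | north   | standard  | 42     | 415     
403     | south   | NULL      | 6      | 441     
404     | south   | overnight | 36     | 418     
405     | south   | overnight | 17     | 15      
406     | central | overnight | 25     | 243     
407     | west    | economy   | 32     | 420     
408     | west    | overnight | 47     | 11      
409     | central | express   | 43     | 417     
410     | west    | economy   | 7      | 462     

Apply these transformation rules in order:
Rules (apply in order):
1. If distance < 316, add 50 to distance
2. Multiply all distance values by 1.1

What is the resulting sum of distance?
3646.5

Step 1: Apply Rule 1 - Add 50 to records with distance < 316
  - 3 records affected: 269 + (3 × 50) = 419
  - Unaffected records: 2896
  - Sum after Rule 1: 3315
Step 2: Apply Rule 2 - Multiply all by 1.1
  - 3315 × 1.1 = 3646.5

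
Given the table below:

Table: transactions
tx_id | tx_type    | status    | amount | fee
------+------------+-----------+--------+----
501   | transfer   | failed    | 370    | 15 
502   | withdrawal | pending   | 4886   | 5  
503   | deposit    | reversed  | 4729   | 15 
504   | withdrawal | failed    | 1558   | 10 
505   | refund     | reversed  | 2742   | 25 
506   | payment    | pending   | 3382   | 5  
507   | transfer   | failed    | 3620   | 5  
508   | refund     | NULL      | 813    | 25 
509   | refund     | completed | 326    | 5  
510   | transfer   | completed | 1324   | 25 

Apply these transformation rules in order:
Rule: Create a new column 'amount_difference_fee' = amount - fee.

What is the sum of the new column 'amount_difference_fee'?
23615

Step 1: For each record, compute amount - fee
Example calculations:
  370 - 15 = 355
  4886 - 5 = 4881
  4729 - 15 = 4714
  ...
Step 2: Sum all derived values
Step 3: Total = 23615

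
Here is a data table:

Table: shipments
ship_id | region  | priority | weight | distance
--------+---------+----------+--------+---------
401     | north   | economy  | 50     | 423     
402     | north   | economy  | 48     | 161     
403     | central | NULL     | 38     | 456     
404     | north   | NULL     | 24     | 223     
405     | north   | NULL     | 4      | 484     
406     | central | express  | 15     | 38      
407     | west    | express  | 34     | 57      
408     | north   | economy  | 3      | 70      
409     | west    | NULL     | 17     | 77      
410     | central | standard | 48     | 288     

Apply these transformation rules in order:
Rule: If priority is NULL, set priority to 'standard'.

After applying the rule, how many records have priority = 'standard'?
5

Step 1: Count records where priority IS NULL
Step 2: Found 4 records with NULL priority
Step 3: These records will have priority set to 'standard'
Step 4: Records already having priority = 'standard': 1
Step 5: Answer: 4 + 1 = 5 records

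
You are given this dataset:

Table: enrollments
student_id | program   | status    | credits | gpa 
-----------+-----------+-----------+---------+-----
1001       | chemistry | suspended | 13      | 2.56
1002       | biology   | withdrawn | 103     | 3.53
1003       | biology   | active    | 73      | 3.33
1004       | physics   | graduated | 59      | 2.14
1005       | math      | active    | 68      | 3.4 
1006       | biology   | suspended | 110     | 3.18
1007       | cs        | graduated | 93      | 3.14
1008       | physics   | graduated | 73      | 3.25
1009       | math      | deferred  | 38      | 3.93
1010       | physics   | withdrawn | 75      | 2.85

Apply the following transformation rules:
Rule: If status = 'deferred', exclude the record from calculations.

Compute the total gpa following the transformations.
27.38

Step 1: Identify records where status = 'deferred'
Step 2: The excluded records sum to 3.93
Step 3: Original total gpa = 31.31
Step 4: Remaining total = 31.31 - 3.93 = 27.38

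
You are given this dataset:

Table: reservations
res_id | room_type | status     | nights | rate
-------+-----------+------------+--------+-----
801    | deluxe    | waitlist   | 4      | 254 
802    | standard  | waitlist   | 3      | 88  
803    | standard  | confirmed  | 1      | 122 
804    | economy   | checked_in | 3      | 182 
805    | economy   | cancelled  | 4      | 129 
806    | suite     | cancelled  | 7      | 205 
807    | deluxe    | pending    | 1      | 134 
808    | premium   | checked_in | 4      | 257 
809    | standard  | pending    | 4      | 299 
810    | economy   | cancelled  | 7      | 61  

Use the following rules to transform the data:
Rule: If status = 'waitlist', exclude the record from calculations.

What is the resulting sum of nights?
31

Step 1: Identify records where status = 'waitlist'
Step 2: The excluded records sum to 7
Step 3: Original total nights = 38
Step 4: Remaining total = 38 - 7 = 31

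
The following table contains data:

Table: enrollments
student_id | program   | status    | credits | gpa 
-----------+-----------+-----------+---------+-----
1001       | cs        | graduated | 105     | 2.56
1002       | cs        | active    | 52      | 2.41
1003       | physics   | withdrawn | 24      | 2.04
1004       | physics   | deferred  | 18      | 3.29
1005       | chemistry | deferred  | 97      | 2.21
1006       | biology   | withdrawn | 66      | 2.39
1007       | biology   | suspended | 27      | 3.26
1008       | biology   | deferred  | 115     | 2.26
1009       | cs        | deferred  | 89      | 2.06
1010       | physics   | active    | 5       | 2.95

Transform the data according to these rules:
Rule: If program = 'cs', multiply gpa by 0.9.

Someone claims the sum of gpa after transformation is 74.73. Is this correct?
No, the correct result is 24.73.

Step 1: Calculate the correct sum after transformation
Step 2: Apply multiplier 0.9 to records where program = 'cs'
Step 3: Correct result = 24.73
Step 4: Claimed result = 74.73
Step 5: 24.73 ≠ 74.73
Conclusion: The claimed result is incorrect. The correct answer is 24.73.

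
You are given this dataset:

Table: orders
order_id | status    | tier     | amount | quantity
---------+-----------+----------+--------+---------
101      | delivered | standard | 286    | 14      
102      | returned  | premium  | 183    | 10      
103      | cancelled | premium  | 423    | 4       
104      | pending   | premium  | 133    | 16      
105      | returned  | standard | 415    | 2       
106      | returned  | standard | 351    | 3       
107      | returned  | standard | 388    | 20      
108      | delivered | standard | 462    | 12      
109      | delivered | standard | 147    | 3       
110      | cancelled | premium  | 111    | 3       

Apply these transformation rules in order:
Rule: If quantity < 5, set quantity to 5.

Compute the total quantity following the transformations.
97

Step 1: 5 records have quantity < 5
Step 2: These records originally summed to 15
Step 3: After setting to minimum: 5 × 5 = 25
Step 4: Unaffected records sum: 72
Step 5: Final sum = 25 + 72 = 97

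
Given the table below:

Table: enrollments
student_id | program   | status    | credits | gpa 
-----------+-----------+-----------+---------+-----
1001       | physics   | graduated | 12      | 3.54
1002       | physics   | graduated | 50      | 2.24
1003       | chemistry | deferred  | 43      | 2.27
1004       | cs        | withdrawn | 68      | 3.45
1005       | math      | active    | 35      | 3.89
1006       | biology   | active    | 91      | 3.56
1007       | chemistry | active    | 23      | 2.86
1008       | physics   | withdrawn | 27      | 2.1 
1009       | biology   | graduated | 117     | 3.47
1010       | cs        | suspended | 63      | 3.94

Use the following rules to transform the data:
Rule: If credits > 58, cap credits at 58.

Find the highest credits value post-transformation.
58

Step 1: Original maximum credits = 117
Step 2: Apply cap at 58
Step 3: 4 records had credits > 58 and were capped
Step 4: Maximum after transformation = 58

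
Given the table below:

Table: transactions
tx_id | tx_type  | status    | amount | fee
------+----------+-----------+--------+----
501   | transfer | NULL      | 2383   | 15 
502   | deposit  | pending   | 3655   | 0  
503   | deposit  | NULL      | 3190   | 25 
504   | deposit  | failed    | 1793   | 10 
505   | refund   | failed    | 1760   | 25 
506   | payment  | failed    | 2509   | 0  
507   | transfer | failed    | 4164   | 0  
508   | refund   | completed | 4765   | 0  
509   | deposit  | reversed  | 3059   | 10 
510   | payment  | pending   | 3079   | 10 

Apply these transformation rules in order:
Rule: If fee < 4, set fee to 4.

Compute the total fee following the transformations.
111

Step 1: 4 records have fee < 4
Step 2: These records originally summed to 0
Step 3: After setting to minimum: 4 × 4 = 16
Step 4: Unaffected records sum: 95
Step 5: Final sum = 16 + 95 = 111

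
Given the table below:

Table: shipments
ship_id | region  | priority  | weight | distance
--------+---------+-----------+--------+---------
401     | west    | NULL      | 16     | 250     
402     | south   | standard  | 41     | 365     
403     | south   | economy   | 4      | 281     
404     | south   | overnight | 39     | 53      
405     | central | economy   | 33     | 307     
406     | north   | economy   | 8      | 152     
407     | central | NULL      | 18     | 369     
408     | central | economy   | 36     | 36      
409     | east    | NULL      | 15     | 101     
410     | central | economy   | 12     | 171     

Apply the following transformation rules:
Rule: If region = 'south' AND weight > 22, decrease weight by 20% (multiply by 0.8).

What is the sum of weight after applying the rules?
206.0

Step 1: Find records where region = 'south' AND weight > 22
Step 2: 2 records match, summing to 80
Step 3: After multiplier: 80 × 0.8 = 64.0
Step 4: Unaffected records sum: 142
Step 5: Final sum = 64.0 + 142 = 206.0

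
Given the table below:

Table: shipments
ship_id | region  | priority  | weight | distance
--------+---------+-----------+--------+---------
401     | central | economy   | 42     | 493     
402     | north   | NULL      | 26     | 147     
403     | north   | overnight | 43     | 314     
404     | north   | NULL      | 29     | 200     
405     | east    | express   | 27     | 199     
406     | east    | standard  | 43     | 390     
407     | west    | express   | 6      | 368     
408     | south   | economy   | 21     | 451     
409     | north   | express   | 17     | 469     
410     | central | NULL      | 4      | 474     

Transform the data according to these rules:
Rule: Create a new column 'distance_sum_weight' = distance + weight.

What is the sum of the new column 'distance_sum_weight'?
3763

Step 1: For each record, compute distance + weight
Example calculations:
  493 + 42 = 535
  147 + 26 = 173
  314 + 43 = 357
  ...
Step 2: Sum all derived values
Step 3: Total = 3763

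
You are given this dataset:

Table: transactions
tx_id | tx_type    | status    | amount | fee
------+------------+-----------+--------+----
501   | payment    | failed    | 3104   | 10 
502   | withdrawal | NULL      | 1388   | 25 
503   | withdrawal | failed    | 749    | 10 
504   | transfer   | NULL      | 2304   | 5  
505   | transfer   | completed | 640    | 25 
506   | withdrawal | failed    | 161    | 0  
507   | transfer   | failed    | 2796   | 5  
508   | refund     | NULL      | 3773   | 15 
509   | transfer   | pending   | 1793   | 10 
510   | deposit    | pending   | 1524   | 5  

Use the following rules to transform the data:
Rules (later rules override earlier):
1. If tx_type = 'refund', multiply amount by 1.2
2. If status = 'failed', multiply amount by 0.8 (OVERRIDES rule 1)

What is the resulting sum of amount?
17624.6

Step 1: Rule 2 takes priority for records with status = 'failed'
  - 4 records: 6810 × 0.8 = 5448.0
Step 2: Rule 1 applies to remaining records with tx_type = 'refund'
  - 1 records: 3773 × 1.2 = 4527.6
Step 3: Other records unchanged: 7649
Step 4: Final sum = 5448.0 + 4527.6 + 7649 = 17624.6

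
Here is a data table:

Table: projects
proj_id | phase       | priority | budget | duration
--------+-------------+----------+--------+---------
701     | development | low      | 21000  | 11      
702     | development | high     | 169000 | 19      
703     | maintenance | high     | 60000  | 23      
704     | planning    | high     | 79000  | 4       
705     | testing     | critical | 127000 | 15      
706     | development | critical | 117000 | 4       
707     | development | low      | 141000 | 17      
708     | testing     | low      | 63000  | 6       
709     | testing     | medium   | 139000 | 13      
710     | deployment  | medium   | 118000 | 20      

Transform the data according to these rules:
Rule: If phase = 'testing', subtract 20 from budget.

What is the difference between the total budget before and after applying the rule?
60

Step 1: Original sum of budget = 1034000
Step 2: 3 records have phase = 'testing'
Step 3: Each affected record changes by -20
Step 4: Total change = 3 × -20 = -60
Step 5: New sum = 1034000 + -60 = 1033940
Step 6: Difference = |1033940 - 1034000| = 60
        (Sum decreased by 60)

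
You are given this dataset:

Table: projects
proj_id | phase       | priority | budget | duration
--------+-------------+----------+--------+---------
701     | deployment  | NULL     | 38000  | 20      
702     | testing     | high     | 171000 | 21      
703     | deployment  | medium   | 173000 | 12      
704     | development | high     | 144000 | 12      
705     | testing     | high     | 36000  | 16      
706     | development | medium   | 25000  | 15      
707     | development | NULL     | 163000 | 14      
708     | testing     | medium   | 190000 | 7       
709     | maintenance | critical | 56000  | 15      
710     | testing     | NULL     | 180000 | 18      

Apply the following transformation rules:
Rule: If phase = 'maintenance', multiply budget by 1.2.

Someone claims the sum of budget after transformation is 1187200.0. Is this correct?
Yes, the result is correct.

Step 1: Calculate the correct sum after transformation
Step 2: Apply multiplier 1.2 to records where phase = 'maintenance'
Step 3: Correct result = 1187200.0
Step 4: Claimed result = 1187200.0
Step 5: 1187200.0 = 1187200.0 ✓
Conclusion: The claimed result is correct.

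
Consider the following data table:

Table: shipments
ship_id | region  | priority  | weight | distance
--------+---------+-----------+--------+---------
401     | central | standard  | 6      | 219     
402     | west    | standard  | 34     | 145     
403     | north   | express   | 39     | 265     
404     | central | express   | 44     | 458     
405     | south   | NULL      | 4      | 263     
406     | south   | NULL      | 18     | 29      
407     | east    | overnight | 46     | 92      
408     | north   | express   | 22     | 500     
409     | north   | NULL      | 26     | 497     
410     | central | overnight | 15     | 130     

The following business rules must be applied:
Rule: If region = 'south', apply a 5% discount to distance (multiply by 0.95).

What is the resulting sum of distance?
2583.4

Step 1: Records with region = 'south' have total distance = 292
Step 2: Apply multiplier: 292 × 0.95 = 277.4
Step 3: Other records total: 2306
Step 4: Final sum = 277.4 + 2306 = 2583.4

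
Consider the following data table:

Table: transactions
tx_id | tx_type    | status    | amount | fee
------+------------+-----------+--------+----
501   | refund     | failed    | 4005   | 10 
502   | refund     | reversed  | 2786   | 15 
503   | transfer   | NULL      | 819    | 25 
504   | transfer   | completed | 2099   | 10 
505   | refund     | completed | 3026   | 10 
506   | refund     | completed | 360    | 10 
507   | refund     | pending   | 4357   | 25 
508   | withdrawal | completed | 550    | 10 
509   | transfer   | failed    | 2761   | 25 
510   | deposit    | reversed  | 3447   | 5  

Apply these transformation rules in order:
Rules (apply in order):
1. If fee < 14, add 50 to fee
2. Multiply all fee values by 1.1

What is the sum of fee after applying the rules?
489.5

Step 1: Apply Rule 1 - Add 50 to records with fee < 14
  - 6 records affected: 55 + (6 × 50) = 355
  - Unaffected records: 90
  - Sum after Rule 1: 445
Step 2: Apply Rule 2 - Multiply all by 1.1
  - 445 × 1.1 = 489.5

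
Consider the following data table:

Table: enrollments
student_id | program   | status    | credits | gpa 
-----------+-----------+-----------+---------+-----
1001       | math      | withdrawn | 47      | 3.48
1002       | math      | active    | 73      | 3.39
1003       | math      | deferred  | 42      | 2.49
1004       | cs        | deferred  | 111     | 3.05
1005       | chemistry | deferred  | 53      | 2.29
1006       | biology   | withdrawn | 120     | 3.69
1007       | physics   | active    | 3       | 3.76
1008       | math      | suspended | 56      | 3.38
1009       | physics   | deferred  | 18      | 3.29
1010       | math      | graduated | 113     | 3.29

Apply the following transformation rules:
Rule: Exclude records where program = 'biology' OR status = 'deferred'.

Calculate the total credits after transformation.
292

Step 1: Find records where program = 'biology' OR status = 'deferred'
Step 2: 5 records match, summing to 344
Step 3: Original sum: 636
Step 4: Remaining sum = 636 - 344 = 292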